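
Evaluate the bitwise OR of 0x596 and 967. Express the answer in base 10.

0x596 = 10110010110
967 = 01111000111
 OR → 11111010111 = 2007

2007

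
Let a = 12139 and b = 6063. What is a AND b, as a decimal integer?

1835

12139 = 10111101101011
6063 = 01011110101111
AND → 00011100101011 = 1835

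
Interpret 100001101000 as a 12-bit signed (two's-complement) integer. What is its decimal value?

-1944

pattern = 100001101000 (MSB is 1 ⇒ negative)
Invert: 011110010111, add 1 → 011110011000 = 1944, so the value is -1944.
(Equivalently: 2152 - 2^12 = 2152 - 4096 = -1944.)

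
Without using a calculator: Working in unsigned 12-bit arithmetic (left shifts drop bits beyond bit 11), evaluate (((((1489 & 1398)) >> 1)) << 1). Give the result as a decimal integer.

1489 = 010111010001
1398 = 010101110110
→ & → 010101010000 = 1360
→ >> 1 → 001010101000 = 680
→ << 1 (mod 2^12) → 010101010000 = 1360

1360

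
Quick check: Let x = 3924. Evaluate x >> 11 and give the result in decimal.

3924 = 111101010100
shift right by 11 → 000000000001 = 1
(equivalently, floor(3924 / 2048))

1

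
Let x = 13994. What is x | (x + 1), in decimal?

x = 11011010101010 = 13994
x + 1 = 11011010101011
OR    = 11011010101011 = 13995
(x | (x + 1) sets the lowest cleared bit.)

13995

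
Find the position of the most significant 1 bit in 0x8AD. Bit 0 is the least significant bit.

0x8AD = 100010101101
The topmost 1 is at position 11 (since 2^11 = 2048 ≤ 2221 < 4096).

11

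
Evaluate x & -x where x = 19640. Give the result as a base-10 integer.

8

x = 100110010111000 = 19640
-x (two's complement) = …011001101001000
AND   = 000000000001000 = 8
(x & -x isolates the lowest set bit of x.)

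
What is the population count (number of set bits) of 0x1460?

0x1460 = 1010001100000
Count the 1s: 1 + 1 + 1 + 1 = 4

4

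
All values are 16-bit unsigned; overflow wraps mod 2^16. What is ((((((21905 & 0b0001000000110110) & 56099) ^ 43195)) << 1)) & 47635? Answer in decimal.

12306

21905 = 0101010110010001
0b0001000000110110 = 0001000000110110
→ & → 0001000000010000 = 4112
56099 = 1101101100100011
→ & → 0001000000000000 = 4096
43195 = 1010100010111011
→ ^ → 1011100010111011 = 47291
→ << 1 (mod 2^16) → 0111000101110110 = 29046
47635 = 1011101000010011
→ & → 0011000000010010 = 12306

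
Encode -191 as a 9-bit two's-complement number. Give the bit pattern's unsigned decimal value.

191 in 9 bits: 010111111
Invert: 101000000
Add 1:  101000001 = 321
(Check: 2^9 - 191 = 512 - 191 = 321.)

321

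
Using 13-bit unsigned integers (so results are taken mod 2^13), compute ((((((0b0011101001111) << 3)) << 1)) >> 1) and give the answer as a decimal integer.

0b0011101001111 = 0011101001111
→ << 3 (mod 2^13) → 1101001111000 = 6776
→ << 1 (mod 2^13) → 1010011110000 = 5360
→ >> 1 → 0101001111000 = 2680

2680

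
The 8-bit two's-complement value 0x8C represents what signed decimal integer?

pattern = 10001100 (MSB is 1 ⇒ negative)
Invert: 01110011, add 1 → 01110100 = 116, so the value is -116.
(Equivalently: 140 - 2^8 = 140 - 256 = -116.)

-116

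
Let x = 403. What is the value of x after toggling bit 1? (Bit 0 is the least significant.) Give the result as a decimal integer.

x = 0110010011
bit 1 is currently 1; toggle it via x ^ (1 << 1) = x ^ 2
→ 0110010001 = 401

401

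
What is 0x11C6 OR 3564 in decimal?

0x11C6 = 1000111000110
3564 = 0110111101100
 OR → 1110111101110 = 7662

7662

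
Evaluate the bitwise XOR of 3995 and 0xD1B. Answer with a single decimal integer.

640

3995 = 111110011011
0xD1B = 110100011011
XOR → 001010000000 = 640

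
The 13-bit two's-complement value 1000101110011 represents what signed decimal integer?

pattern = 1000101110011 (MSB is 1 ⇒ negative)
Invert: 0111010001100, add 1 → 0111010001101 = 3725, so the value is -3725.
(Equivalently: 4467 - 2^13 = 4467 - 8192 = -3725.)

-3725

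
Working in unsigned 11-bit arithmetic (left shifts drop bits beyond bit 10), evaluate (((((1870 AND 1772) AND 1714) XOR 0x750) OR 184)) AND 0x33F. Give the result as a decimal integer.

1870 = 11101001110
1772 = 11011101100
→ AND → 11001001100 = 1612
1714 = 11010110010
→ AND → 11000000000 = 1536
0x750 = 11101010000
→ XOR → 00101010000 = 336
184 = 00010111000
→ OR → 00111111000 = 504
0x33F = 01100111111
→ AND → 00100111000 = 312

312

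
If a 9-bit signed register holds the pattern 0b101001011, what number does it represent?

pattern = 101001011 (MSB is 1 ⇒ negative)
Invert: 010110100, add 1 → 010110101 = 181, so the value is -181.
(Equivalently: 331 - 2^9 = 331 - 512 = -181.)

-181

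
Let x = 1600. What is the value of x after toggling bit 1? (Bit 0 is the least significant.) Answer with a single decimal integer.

1602

x = 00011001000000
bit 1 is currently 0; toggle it via x ^ (1 << 1) = x ^ 2
→ 00011001000010 = 1602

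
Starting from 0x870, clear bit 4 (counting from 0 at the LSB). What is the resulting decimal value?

2144

x = 100001110000
bit 4 is currently 1; clear it via x & ~(1 << 4) = x & ~16
→ 100001100000 = 2144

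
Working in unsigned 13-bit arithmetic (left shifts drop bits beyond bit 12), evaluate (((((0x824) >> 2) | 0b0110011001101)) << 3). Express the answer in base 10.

0x824 = 0100000100100
→ >> 2 → 0001000001001 = 521
0b0110011001101 = 0110011001101
→ | → 0111011001101 = 3789
→ << 3 (mod 2^13) → 1011001101000 = 5736

5736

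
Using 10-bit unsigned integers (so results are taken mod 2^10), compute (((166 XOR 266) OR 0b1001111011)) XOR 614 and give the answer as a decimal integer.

409

166 = 0010100110
266 = 0100001010
→ XOR → 0110101100 = 428
0b1001111011 = 1001111011
→ OR → 1111111111 = 1023
614 = 1001100110
→ XOR → 0110011001 = 409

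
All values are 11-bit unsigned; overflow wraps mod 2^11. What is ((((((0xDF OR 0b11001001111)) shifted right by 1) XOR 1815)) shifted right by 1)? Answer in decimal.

572

0xDF = 00011011111
0b11001001111 = 11001001111
→ OR → 11011011111 = 1759
→ shifted right by 1 → 01101101111 = 879
1815 = 11100010111
→ XOR → 10001111000 = 1144
→ shifted right by 1 → 01000111100 = 572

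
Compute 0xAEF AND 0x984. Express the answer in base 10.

2180

0xAEF = 101011101111
0x984 = 100110000100
AND → 100010000100 = 2180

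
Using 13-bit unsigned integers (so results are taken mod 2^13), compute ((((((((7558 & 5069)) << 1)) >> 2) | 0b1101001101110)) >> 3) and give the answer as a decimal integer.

861

7558 = 1110110000110
5069 = 1001111001101
→ & → 1000110000100 = 4484
→ << 1 (mod 2^13) → 0001100001000 = 776
→ >> 2 → 0000011000010 = 194
0b1101001101110 = 1101001101110
→ | → 1101011101110 = 6894
→ >> 3 → 0001101011101 = 861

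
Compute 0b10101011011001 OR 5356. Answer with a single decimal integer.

16125

a = 10101011011001
5356 = 01010011101100
 OR → 11111011111101 = 16125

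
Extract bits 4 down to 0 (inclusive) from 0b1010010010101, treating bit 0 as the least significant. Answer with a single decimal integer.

21

v = 1010010010101
Shift right by 0: 1010010010101
Mask low 5 bits: 10101 = 21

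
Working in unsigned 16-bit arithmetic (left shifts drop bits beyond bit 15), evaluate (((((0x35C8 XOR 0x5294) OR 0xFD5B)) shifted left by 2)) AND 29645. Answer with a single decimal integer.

0x35C8 = 0011010111001000
0x5294 = 0101001010010100
→ XOR → 0110011101011100 = 26460
0xFD5B = 1111110101011011
→ OR → 1111111101011111 = 65375
→ shifted left by 2 (mod 2^16) → 1111110101111100 = 64892
29645 = 0111001111001101
→ AND → 0111000101001100 = 29004

29004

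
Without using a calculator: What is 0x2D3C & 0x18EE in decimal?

0x2D3C = 10110100111100
0x18EE = 01100011101110
AND → 00100000101100 = 2092

2092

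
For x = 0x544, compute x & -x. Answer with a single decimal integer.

x = 10101000100 = 1348
-x (two's complement) = …01010111100
AND   = 00000000100 = 4
(x & -x isolates the lowest set bit of x.)

4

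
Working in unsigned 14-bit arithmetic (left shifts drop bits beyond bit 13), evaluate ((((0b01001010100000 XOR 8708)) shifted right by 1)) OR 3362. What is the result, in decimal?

7538

0b01001010100000 = 01001010100000
8708 = 10001000000100
→ XOR → 11000010100100 = 12452
→ shifted right by 1 → 01100001010010 = 6226
3362 = 00110100100010
→ OR → 01110101110010 = 7538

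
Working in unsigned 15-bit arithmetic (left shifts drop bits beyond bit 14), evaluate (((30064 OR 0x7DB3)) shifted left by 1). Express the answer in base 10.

30064 = 111010101110000
0x7DB3 = 111110110110011
→ OR → 111110111110011 = 32243
→ shifted left by 1 (mod 2^15) → 111101111100110 = 31718

31718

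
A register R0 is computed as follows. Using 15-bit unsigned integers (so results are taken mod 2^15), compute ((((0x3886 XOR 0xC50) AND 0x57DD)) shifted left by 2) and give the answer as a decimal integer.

0x3886 = 011100010000110
0xC50 = 000110001010000
→ XOR → 011010011010110 = 13526
0x57DD = 101011111011101
→ AND → 001010011010100 = 5332
→ shifted left by 2 (mod 2^15) → 101001101010000 = 21328

21328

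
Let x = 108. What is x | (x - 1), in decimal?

x = 1101100 = 108
x - 1 = 1101011
OR    = 1101111 = 111
(x | (x - 1) sets all bits below the lowest set bit.)

111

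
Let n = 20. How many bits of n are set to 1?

2

20 = 10100
Count the 1s: 1 + 1 = 2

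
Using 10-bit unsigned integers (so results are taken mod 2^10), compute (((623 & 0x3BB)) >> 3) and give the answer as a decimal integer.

69

623 = 1001101111
0x3BB = 1110111011
→ & → 1000101011 = 555
→ >> 3 → 0001000101 = 69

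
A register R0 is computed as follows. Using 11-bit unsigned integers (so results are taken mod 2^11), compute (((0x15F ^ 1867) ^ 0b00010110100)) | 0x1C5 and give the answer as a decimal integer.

2021

0x15F = 00101011111
1867 = 11101001011
→ ^ → 11000010100 = 1556
0b00010110100 = 00010110100
→ ^ → 11010100000 = 1696
0x1C5 = 00111000101
→ | → 11111100101 = 2021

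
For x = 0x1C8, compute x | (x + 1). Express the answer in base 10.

x = 111001000 = 456
x + 1 = 111001001
OR    = 111001001 = 457
(x | (x + 1) sets the lowest cleared bit.)

457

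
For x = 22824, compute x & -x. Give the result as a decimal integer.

8

x = 101100100101000 = 22824
-x (two's complement) = …010011011011000
AND   = 000000000001000 = 8
(x & -x isolates the lowest set bit of x.)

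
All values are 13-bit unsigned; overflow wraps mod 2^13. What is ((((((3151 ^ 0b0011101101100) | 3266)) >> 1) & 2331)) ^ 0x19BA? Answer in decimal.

6315

3151 = 0110001001111
0b0011101101100 = 0011101101100
→ ^ → 0101100100011 = 2851
3266 = 0110011000010
→ | → 0111111100011 = 4067
→ >> 1 → 0011111110001 = 2033
2331 = 0100100011011
→ & → 0000100010001 = 273
0x19BA = 1100110111010
→ ^ → 1100010101011 = 6315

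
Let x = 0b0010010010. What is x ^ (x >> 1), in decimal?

x = 10010010 = 146
x>>1 = 01001001
XOR  = 11011011 = 219
(x ^ (x >> 1) gives the standard binary-reflected Gray code of x.)

219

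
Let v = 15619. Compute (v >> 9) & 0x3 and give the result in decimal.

v = 11110100000011
Shift right by 9: 11110
Mask low 2 bits: 10 = 2

2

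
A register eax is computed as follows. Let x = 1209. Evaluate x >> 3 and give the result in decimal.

1209 = 10010111001
shift right by 3 → 00010010111 = 151
(equivalently, floor(1209 / 8))

151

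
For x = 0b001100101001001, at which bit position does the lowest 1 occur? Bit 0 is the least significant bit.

0

0b001100101001001 = 1100101001001
Trailing zeros: 0, so the lowest set bit is bit 0 (value 1).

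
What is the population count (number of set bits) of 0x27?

0x27 = 100111
Count the 1s: 1 + 1 + 1 + 1 = 4

4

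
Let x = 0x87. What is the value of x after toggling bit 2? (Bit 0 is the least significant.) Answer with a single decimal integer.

131

x = 010000111
bit 2 is currently 1; toggle it via x ^ (1 << 2) = x ^ 4
→ 010000011 = 131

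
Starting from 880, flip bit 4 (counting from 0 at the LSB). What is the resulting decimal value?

864

x = 0001101110000
bit 4 is currently 1; toggle it via x ^ (1 << 4) = x ^ 16
→ 0001101100000 = 864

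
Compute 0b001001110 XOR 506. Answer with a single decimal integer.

436

a = 001001110
506 = 111111010
XOR → 110110100 = 436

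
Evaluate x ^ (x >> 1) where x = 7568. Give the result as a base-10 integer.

4952

x = 1110110010000 = 7568
x>>1 = 0111011001000
XOR  = 1001101011000 = 4952
(x ^ (x >> 1) gives the standard binary-reflected Gray code of x.)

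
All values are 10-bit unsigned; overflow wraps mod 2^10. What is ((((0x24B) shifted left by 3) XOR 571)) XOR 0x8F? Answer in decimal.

236

0x24B = 1001001011
→ shifted left by 3 (mod 2^10) → 1001011000 = 600
571 = 1000111011
→ XOR → 0001100011 = 99
0x8F = 0010001111
→ XOR → 0011101100 = 236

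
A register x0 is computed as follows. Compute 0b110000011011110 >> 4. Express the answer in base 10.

1549

x = 110000011011110
shift right by 4 → 000011000001101 = 1549
(equivalently, floor(24798 / 16))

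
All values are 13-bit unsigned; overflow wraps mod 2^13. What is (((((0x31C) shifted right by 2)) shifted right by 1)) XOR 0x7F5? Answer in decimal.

1942

0x31C = 0001100011100
→ shifted right by 2 → 0000011000111 = 199
→ shifted right by 1 → 0000001100011 = 99
0x7F5 = 0011111110101
→ XOR → 0011110010110 = 1942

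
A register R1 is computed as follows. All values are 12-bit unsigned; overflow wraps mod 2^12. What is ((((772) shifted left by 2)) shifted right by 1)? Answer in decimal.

1544

772 = 001100000100
→ shifted left by 2 (mod 2^12) → 110000010000 = 3088
→ shifted right by 1 → 011000001000 = 1544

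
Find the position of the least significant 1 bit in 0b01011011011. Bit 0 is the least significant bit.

0

0b01011011011 = 1011011011
Trailing zeros: 0, so the lowest set bit is bit 0 (value 1).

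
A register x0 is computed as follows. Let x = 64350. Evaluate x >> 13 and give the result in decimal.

64350 = 1111101101011110
shift right by 13 → 0000000000000111 = 7
(equivalently, floor(64350 / 8192))

7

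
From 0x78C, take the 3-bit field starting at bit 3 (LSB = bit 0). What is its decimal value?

1

v = 0011110001100
Shift right by 3: 0011110001
Mask low 3 bits: 001 = 1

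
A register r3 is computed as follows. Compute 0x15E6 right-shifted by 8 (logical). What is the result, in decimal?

21

0x15E6 = 1010111100110
shift right by 8 → 0000000010101 = 21
(equivalently, floor(5606 / 256))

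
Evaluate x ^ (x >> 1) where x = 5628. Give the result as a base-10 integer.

7938

x = 1010111111100 = 5628
x>>1 = 0101011111110
XOR  = 1111100000010 = 7938
(x ^ (x >> 1) gives the standard binary-reflected Gray code of x.)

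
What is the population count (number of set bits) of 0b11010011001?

n = 11010011001
Count the 1s: 1 + 1 + 1 + 1 + 1 + 1 = 6

6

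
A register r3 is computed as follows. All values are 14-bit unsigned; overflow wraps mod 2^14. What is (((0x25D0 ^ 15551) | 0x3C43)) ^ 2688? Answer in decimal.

14319

0x25D0 = 10010111010000
15551 = 11110010111111
→ ^ → 01100101101111 = 6511
0x3C43 = 11110001000011
→ | → 11110101101111 = 15727
2688 = 00101010000000
→ ^ → 11011111101111 = 14319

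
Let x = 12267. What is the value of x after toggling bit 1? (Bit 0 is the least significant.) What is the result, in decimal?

x = 010111111101011
bit 1 is currently 1; toggle it via x ^ (1 << 1) = x ^ 2
→ 010111111101001 = 12265

12265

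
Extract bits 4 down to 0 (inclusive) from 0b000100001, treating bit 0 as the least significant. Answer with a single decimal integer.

v = 000100001
Shift right by 0: 000100001
Mask low 5 bits: 00001 = 1

1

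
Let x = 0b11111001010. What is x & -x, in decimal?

x = 11111001010 = 1994
-x (two's complement) = …00000110110
AND   = 00000000010 = 2
(x & -x isolates the lowest set bit of x.)

2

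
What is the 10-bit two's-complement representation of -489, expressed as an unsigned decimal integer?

535

489 in 10 bits: 0111101001
Invert: 1000010110
Add 1:  1000010111 = 535
(Check: 2^10 - 489 = 1024 - 489 = 535.)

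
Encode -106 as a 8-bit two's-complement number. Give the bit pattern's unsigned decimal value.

106 in 8 bits: 01101010
Invert: 10010101
Add 1:  10010110 = 150
(Check: 2^8 - 106 = 256 - 106 = 150.)

150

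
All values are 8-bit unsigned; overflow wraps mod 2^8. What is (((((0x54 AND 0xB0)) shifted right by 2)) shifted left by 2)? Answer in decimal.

16

0x54 = 01010100
0xB0 = 10110000
→ AND → 00010000 = 16
→ shifted right by 2 → 00000100 = 4
→ shifted left by 2 (mod 2^8) → 00010000 = 16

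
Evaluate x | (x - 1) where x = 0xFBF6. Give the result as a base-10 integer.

64503

x = 1111101111110110 = 64502
x - 1 = 1111101111110101
OR    = 1111101111110111 = 64503
(x | (x - 1) sets all bits below the lowest set bit.)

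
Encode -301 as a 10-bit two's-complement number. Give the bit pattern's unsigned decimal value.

301 in 10 bits: 0100101101
Invert: 1011010010
Add 1:  1011010011 = 723
(Check: 2^10 - 301 = 1024 - 301 = 723.)

723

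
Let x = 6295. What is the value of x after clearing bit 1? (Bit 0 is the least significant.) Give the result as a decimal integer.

x = 01100010010111
bit 1 is currently 1; clear it via x & ~(1 << 1) = x & ~2
→ 01100010010101 = 6293

6293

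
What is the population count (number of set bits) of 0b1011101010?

6

n = 1011101010
Count the 1s: 1 + 1 + 1 + 1 + 1 + 1 = 6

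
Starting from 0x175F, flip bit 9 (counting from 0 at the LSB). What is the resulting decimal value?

5471

x = 1011101011111
bit 9 is currently 1; toggle it via x ^ (1 << 9) = x ^ 512
→ 1010101011111 = 5471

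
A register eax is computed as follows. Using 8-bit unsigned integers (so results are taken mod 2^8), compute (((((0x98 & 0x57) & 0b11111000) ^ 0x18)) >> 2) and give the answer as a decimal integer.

0x98 = 10011000
0x57 = 01010111
→ & → 00010000 = 16
0b11111000 = 11111000
→ & → 00010000 = 16
0x18 = 00011000
→ ^ → 00001000 = 8
→ >> 2 → 00000010 = 2

2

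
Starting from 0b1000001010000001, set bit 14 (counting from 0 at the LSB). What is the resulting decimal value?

x = 1000001010000001
bit 14 is currently 0; set it via x | (1 << 14) = x | 16384
→ 1100001010000001 = 49793

49793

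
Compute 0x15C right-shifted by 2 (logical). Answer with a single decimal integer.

87

0x15C = 101011100
shift right by 2 → 001010111 = 87
(equivalently, floor(348 / 4))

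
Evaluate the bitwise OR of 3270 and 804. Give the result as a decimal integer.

3270 = 110011000110
804 = 001100100100
 OR → 111111100110 = 4070

4070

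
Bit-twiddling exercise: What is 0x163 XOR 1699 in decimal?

1984

0x163 = 00101100011
1699 = 11010100011
XOR → 11111000000 = 1984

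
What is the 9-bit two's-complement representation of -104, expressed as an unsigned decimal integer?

104 in 9 bits: 001101000
Invert: 110010111
Add 1:  110011000 = 408
(Check: 2^9 - 104 = 512 - 104 = 408.)

408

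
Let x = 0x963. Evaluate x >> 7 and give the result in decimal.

0x963 = 100101100011
shift right by 7 → 000000010010 = 18
(equivalently, floor(2403 / 128))

18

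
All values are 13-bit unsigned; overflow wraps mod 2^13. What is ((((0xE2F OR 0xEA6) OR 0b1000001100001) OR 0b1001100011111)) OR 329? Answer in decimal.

0xE2F = 0111000101111
0xEA6 = 0111010100110
→ OR → 0111010101111 = 3759
0b1000001100001 = 1000001100001
→ OR → 1111011101111 = 7919
0b1001100011111 = 1001100011111
→ OR → 1111111111111 = 8191
329 = 0000101001001
→ OR → 1111111111111 = 8191

8191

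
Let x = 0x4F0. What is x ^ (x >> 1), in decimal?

1672

x = 10011110000 = 1264
x>>1 = 01001111000
XOR  = 11010001000 = 1672
(x ^ (x >> 1) gives the standard binary-reflected Gray code of x.)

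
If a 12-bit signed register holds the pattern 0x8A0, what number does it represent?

pattern = 100010100000 (MSB is 1 ⇒ negative)
Invert: 011101011111, add 1 → 011101100000 = 1888, so the value is -1888.
(Equivalently: 2208 - 2^12 = 2208 - 4096 = -1888.)

-1888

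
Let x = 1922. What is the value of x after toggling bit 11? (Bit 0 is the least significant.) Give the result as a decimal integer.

3970

x = 0011110000010
bit 11 is currently 0; toggle it via x ^ (1 << 11) = x ^ 2048
→ 0111110000010 = 3970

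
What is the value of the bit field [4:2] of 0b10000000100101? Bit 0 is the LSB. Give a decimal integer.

v = 10000000100101
Shift right by 2: 100000001001
Mask low 3 bits: 001 = 1

1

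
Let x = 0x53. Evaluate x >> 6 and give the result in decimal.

1

0x53 = 1010011
shift right by 6 → 0000001 = 1
(equivalently, floor(83 / 64))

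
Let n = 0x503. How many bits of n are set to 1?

0x503 = 10100000011
Count the 1s: 1 + 1 + 1 + 1 = 4

4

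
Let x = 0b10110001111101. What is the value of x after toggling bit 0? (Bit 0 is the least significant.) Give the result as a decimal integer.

x = 10110001111101
bit 0 is currently 1; toggle it via x ^ (1 << 0) = x ^ 1
→ 10110001111100 = 11388

11388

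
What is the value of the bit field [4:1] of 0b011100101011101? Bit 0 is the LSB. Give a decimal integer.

14

v = 011100101011101
Shift right by 1: 01110010101110
Mask low 4 bits: 1110 = 14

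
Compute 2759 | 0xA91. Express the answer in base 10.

2775

2759 = 101011000111
0xA91 = 101010010001
 OR → 101011010111 = 2775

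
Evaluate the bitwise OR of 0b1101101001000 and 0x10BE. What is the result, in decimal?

7166

a = 1101101001000
0x10BE = 1000010111110
 OR → 1101111111110 = 7166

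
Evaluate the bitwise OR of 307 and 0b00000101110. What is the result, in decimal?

307 = 100110011
b = 000101110
 OR → 100111111 = 319

319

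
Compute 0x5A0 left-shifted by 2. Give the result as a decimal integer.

5760

0x5A0 = 0010110100000
shift left by 2 → 1011010000000 = 5760
(equivalently, 1440 × 2^2 = 1440 × 4)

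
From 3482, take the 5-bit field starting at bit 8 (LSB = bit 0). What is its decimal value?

v = 0110110011010
Shift right by 8: 01101
Mask low 5 bits: 01101 = 13

13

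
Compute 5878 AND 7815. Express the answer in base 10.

5878 = 1011011110110
7815 = 1111010000111
AND → 1011010000110 = 5766

5766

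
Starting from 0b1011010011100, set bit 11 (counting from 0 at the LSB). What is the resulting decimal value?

7836

x = 1011010011100
bit 11 is currently 0; set it via x | (1 << 11) = x | 2048
→ 1111010011100 = 7836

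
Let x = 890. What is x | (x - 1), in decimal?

x = 1101111010 = 890
x - 1 = 1101111001
OR    = 1101111011 = 891
(x | (x - 1) sets all bits below the lowest set bit.)

891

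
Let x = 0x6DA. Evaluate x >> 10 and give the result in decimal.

0x6DA = 11011011010
shift right by 10 → 00000000001 = 1
(equivalently, floor(1754 / 1024))

1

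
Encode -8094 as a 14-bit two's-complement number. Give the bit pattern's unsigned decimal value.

8290

8094 in 14 bits: 01111110011110
Invert: 10000001100001
Add 1:  10000001100010 = 8290
(Check: 2^14 - 8094 = 16384 - 8094 = 8290.)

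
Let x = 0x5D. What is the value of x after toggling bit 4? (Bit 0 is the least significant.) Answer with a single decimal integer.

x = 00001011101
bit 4 is currently 1; toggle it via x ^ (1 << 4) = x ^ 16
→ 00001001101 = 77

77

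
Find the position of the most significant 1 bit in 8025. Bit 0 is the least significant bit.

8025 = 1111101011001
The topmost 1 is at position 12 (since 2^12 = 4096 ≤ 8025 < 8192).

12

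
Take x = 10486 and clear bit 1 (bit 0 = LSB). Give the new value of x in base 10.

10484

x = 10100011110110
bit 1 is currently 1; clear it via x & ~(1 << 1) = x & ~2
→ 10100011110100 = 10484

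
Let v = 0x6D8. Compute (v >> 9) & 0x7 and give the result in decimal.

3

v = 011011011000
Shift right by 9: 011
Mask low 3 bits: 011 = 3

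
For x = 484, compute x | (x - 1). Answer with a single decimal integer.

487

x = 111100100 = 484
x - 1 = 111100011
OR    = 111100111 = 487
(x | (x - 1) sets all bits below the lowest set bit.)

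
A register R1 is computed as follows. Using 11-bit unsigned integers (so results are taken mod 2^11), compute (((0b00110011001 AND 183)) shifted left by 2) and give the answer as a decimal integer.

580

0b00110011001 = 00110011001
183 = 00010110111
→ AND → 00010010001 = 145
→ shifted left by 2 (mod 2^11) → 01001000100 = 580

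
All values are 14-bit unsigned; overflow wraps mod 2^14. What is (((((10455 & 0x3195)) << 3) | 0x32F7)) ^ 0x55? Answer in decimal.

10455 = 10100011010111
0x3195 = 11000110010101
→ & → 10000010010101 = 8341
→ << 3 (mod 2^14) → 00010010101000 = 1192
0x32F7 = 11001011110111
→ | → 11011011111111 = 14079
0x55 = 00000001010101
→ ^ → 11011010101010 = 13994

13994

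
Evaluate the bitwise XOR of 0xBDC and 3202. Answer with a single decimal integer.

1886

0xBDC = 101111011100
3202 = 110010000010
XOR → 011101011110 = 1886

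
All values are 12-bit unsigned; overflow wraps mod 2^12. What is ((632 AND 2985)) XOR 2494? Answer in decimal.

632 = 001001111000
2985 = 101110101001
→ AND → 001000101000 = 552
2494 = 100110111110
→ XOR → 101110010110 = 2966

2966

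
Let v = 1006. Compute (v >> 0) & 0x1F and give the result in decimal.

14

v = 1111101110
Shift right by 0: 1111101110
Mask low 5 bits: 01110 = 14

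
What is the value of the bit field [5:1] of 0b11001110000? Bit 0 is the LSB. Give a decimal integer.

v = 11001110000
Shift right by 1: 1100111000
Mask low 5 bits: 11000 = 24

24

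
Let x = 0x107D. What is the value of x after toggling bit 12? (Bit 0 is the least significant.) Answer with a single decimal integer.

x = 1000001111101
bit 12 is currently 1; toggle it via x ^ (1 << 12) = x ^ 4096
→ 0000001111101 = 125

125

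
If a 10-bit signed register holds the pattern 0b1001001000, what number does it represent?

-440

pattern = 1001001000 (MSB is 1 ⇒ negative)
Invert: 0110110111, add 1 → 0110111000 = 440, so the value is -440.
(Equivalently: 584 - 2^10 = 584 - 1024 = -440.)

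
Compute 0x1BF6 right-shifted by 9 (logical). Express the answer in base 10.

0x1BF6 = 1101111110110
shift right by 9 → 0000000001101 = 13
(equivalently, floor(7158 / 512))

13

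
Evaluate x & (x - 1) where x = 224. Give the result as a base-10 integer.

x = 11100000 = 224
x - 1 = 11011111
AND   = 11000000 = 192
(x & (x - 1) clears the lowest set bit of x.)

192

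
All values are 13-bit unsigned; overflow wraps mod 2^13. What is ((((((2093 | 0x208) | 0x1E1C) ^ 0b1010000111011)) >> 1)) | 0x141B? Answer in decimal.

2093 = 0100000101101
0x208 = 0001000001000
→ | → 0101000101101 = 2605
0x1E1C = 1111000011100
→ | → 1111000111101 = 7741
0b1010000111011 = 1010000111011
→ ^ → 0101000000110 = 2566
→ >> 1 → 0010100000011 = 1283
0x141B = 1010000011011
→ | → 1010100011011 = 5403

5403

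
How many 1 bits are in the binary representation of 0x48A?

0x48A = 10010001010
Count the 1s: 1 + 1 + 1 + 1 = 4

4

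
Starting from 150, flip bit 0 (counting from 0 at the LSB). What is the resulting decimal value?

x = 10010110
bit 0 is currently 0; toggle it via x ^ (1 << 0) = x ^ 1
→ 10010111 = 151

151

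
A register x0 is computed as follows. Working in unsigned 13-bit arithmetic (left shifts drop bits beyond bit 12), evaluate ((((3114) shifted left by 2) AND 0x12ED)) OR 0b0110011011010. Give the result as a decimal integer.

7418

3114 = 0110000101010
→ shifted left by 2 (mod 2^13) → 1000010101000 = 4264
0x12ED = 1001011101101
→ AND → 1000010101000 = 4264
0b0110011011010 = 0110011011010
→ OR → 1110011111010 = 7418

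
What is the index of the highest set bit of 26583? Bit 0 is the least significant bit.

26583 = 110011111010111
The topmost 1 is at position 14 (since 2^14 = 16384 ≤ 26583 < 32768).

14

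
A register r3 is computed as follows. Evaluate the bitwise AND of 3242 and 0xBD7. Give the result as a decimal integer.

2178

3242 = 110010101010
0xBD7 = 101111010111
AND → 100010000010 = 2178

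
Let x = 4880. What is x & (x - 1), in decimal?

x = 1001100010000 = 4880
x - 1 = 1001100001111
AND   = 1001100000000 = 4864
(x & (x - 1) clears the lowest set bit of x.)

4864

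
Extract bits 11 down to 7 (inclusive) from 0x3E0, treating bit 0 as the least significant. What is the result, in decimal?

v = 0001111100000
Shift right by 7: 000111
Mask low 5 bits: 00111 = 7

7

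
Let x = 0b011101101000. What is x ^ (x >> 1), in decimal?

1244

x = 11101101000 = 1896
x>>1 = 01110110100
XOR  = 10011011100 = 1244
(x ^ (x >> 1) gives the standard binary-reflected Gray code of x.)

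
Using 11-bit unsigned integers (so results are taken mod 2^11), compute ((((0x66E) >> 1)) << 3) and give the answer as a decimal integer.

440

0x66E = 11001101110
→ >> 1 → 01100110111 = 823
→ << 3 (mod 2^11) → 00110111000 = 440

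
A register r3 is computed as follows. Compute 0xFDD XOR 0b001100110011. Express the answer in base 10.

3310

0xFDD = 111111011101
b = 001100110011
XOR → 110011101110 = 3310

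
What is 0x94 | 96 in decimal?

0x94 = 10010100
96 = 01100000
 OR → 11110100 = 244

244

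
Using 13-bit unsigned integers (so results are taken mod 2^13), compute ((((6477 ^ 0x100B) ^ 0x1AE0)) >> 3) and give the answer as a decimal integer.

628

6477 = 1100101001101
0x100B = 1000000001011
→ ^ → 0100101000110 = 2374
0x1AE0 = 1101011100000
→ ^ → 1001110100110 = 5030
→ >> 3 → 0001001110100 = 628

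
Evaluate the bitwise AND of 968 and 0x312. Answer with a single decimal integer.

968 = 1111001000
0x312 = 1100010010
AND → 1100000000 = 768

768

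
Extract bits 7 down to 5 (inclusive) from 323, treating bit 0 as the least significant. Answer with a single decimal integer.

2

v = 0101000011
Shift right by 5: 01010
Mask low 3 bits: 010 = 2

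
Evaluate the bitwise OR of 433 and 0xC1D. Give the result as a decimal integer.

433 = 000110110001
0xC1D = 110000011101
 OR → 110110111101 = 3517

3517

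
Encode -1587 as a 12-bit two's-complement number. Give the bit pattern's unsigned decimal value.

1587 in 12 bits: 011000110011
Invert: 100111001100
Add 1:  100111001101 = 2509
(Check: 2^12 - 1587 = 4096 - 1587 = 2509.)

2509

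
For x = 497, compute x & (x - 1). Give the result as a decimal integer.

x = 111110001 = 497
x - 1 = 111110000
AND   = 111110000 = 496
(x & (x - 1) clears the lowest set bit of x.)

496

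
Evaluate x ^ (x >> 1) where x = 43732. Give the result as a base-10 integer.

x = 1010101011010100 = 43732
x>>1 = 0101010101101010
XOR  = 1111111110111110 = 65470
(x ^ (x >> 1) gives the standard binary-reflected Gray code of x.)

65470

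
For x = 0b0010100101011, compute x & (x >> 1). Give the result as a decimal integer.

x = 10100101011 = 1323
x>>1 = 01010010101
AND  = 00000000001 = 1
(x & (x >> 1) has a 1 wherever x has two consecutive 1 bits.)

1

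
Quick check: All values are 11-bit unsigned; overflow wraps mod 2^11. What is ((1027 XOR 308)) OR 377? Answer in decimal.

1407

1027 = 10000000011
308 = 00100110100
→ XOR → 10100110111 = 1335
377 = 00101111001
→ OR → 10101111111 = 1407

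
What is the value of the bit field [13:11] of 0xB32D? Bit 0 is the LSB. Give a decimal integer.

v = 1011001100101101
Shift right by 11: 10110
Mask low 3 bits: 110 = 6

6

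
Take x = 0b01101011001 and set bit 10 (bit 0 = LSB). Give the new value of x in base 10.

1881

x = 01101011001
bit 10 is currently 0; set it via x | (1 << 10) = x | 1024
→ 11101011001 = 1881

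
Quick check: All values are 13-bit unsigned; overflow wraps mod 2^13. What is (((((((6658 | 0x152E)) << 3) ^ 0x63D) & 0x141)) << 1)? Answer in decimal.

6658 = 1101000000010
0x152E = 1010100101110
→ | → 1111100101110 = 7982
→ << 3 (mod 2^13) → 1100101110000 = 6512
0x63D = 0011000111101
→ ^ → 1111101001101 = 8013
0x141 = 0000101000001
→ & → 0000101000001 = 321
→ << 1 (mod 2^13) → 0001010000010 = 642

642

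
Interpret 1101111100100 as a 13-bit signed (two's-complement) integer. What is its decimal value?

-1052

pattern = 1101111100100 (MSB is 1 ⇒ negative)
Invert: 0010000011011, add 1 → 0010000011100 = 1052, so the value is -1052.
(Equivalently: 7140 - 2^13 = 7140 - 8192 = -1052.)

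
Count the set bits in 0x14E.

0x14E = 101001110
Count the 1s: 1 + 1 + 1 + 1 + 1 = 5

5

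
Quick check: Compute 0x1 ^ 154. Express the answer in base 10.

0x1 = 00000001
154 = 10011010
XOR → 10011011 = 155

155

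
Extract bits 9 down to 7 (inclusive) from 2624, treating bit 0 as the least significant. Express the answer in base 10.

4

v = 101001000000
Shift right by 7: 10100
Mask low 3 bits: 100 = 4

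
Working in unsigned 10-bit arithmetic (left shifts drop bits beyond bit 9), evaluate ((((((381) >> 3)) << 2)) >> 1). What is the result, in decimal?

94

381 = 0101111101
→ >> 3 → 0000101111 = 47
→ << 2 (mod 2^10) → 0010111100 = 188
→ >> 1 → 0001011110 = 94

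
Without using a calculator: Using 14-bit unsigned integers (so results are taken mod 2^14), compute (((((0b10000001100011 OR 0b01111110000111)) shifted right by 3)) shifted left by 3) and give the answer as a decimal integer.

16352

0b10000001100011 = 10000001100011
0b01111110000111 = 01111110000111
→ OR → 11111111100111 = 16359
→ shifted right by 3 → 00011111111100 = 2044
→ shifted left by 3 (mod 2^14) → 11111111100000 = 16352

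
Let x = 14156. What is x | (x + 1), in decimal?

14157

x = 11011101001100 = 14156
x + 1 = 11011101001101
OR    = 11011101001101 = 14157
(x | (x + 1) sets the lowest cleared bit.)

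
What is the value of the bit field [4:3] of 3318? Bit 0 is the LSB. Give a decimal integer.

2

v = 110011110110
Shift right by 3: 110011110
Mask low 2 bits: 10 = 2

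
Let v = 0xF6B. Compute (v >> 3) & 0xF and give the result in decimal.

13

v = 111101101011
Shift right by 3: 111101101
Mask low 4 bits: 1101 = 13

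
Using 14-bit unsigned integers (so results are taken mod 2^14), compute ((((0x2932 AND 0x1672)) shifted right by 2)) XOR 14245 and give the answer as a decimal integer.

0x2932 = 10100100110010
0x1672 = 01011001110010
→ AND → 00000000110010 = 50
→ shifted right by 2 → 00000000001100 = 12
14245 = 11011110100101
→ XOR → 11011110101001 = 14249

14249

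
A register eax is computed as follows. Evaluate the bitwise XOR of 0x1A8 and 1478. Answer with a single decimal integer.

0x1A8 = 00110101000
1478 = 10111000110
XOR → 10001101110 = 1134

1134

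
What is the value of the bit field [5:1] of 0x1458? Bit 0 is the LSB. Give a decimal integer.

v = 1010001011000
Shift right by 1: 101000101100
Mask low 5 bits: 01100 = 12

12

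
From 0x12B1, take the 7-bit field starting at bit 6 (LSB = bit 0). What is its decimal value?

v = 1001010110001
Shift right by 6: 1001010
Mask low 7 bits: 1001010 = 74

74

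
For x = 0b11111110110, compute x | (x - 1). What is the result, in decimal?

x = 11111110110 = 2038
x - 1 = 11111110101
OR    = 11111110111 = 2039
(x | (x - 1) sets all bits below the lowest set bit.)

2039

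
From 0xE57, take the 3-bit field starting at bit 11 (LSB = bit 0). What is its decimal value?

v = 00111001010111
Shift right by 11: 001
Mask low 3 bits: 001 = 1

1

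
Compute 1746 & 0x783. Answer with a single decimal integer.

1666

1746 = 11011010010
0x783 = 11110000011
AND → 11010000010 = 1666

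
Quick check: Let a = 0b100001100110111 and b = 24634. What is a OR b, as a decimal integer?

a = 100001100110111
24634 = 110000000111010
 OR → 110001100111111 = 25407

25407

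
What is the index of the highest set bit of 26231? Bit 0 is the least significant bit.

14

26231 = 110011001110111
The topmost 1 is at position 14 (since 2^14 = 16384 ≤ 26231 < 32768).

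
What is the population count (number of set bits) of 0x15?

3

0x15 = 10101
Count the 1s: 1 + 1 + 1 = 3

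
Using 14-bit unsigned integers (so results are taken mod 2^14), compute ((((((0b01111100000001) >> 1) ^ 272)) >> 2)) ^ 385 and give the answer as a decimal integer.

0b01111100000001 = 01111100000001
→ >> 1 → 00111110000000 = 3968
272 = 00000100010000
→ ^ → 00111010010000 = 3728
→ >> 2 → 00001110100100 = 932
385 = 00000110000001
→ ^ → 00001000100101 = 549

549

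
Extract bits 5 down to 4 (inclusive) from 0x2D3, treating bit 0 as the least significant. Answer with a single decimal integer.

v = 01011010011
Shift right by 4: 0101101
Mask low 2 bits: 01 = 1

1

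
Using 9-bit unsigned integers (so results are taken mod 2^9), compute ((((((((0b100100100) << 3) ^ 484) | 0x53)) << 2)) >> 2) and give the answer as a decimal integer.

87

0b100100100 = 100100100
→ << 3 (mod 2^9) → 100100000 = 288
484 = 111100100
→ ^ → 011000100 = 196
0x53 = 001010011
→ | → 011010111 = 215
→ << 2 (mod 2^9) → 101011100 = 348
→ >> 2 → 001010111 = 87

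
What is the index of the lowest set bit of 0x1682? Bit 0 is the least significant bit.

0x1682 = 1011010000010
Trailing zeros: 1, so the lowest set bit is bit 1 (value 2).

1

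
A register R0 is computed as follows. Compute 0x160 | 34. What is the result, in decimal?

354

0x160 = 101100000
34 = 000100010
 OR → 101100010 = 354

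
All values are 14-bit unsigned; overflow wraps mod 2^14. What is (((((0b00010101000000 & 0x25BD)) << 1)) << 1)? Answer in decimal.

0b00010101000000 = 00010101000000
0x25BD = 10010110111101
→ & → 00010100000000 = 1280
→ << 1 (mod 2^14) → 00101000000000 = 2560
→ << 1 (mod 2^14) → 01010000000000 = 5120

5120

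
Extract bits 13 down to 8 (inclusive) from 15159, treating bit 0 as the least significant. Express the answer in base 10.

v = 011101100110111
Shift right by 8: 0111011
Mask low 6 bits: 111011 = 59

59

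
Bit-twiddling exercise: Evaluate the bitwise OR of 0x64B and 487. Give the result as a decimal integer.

2031

0x64B = 11001001011
487 = 00111100111
 OR → 11111101111 = 2031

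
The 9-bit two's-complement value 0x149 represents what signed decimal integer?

-183

pattern = 101001001 (MSB is 1 ⇒ negative)
Invert: 010110110, add 1 → 010110111 = 183, so the value is -183.
(Equivalently: 329 - 2^9 = 329 - 512 = -183.)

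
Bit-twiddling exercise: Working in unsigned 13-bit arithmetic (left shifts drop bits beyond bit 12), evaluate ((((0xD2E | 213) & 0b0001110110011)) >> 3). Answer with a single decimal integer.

0xD2E = 0110100101110
213 = 0000011010101
→ | → 0110111111111 = 3583
0b0001110110011 = 0001110110011
→ & → 0000110110011 = 435
→ >> 3 → 0000000110110 = 54

54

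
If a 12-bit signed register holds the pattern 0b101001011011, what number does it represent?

pattern = 101001011011 (MSB is 1 ⇒ negative)
Invert: 010110100100, add 1 → 010110100101 = 1445, so the value is -1445.
(Equivalently: 2651 - 2^12 = 2651 - 4096 = -1445.)

-1445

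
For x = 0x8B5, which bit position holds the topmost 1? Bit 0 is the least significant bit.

11

0x8B5 = 100010110101
The topmost 1 is at position 11 (since 2^11 = 2048 ≤ 2229 < 4096).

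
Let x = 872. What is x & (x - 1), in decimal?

864

x = 1101101000 = 872
x - 1 = 1101100111
AND   = 1101100000 = 864
(x & (x - 1) clears the lowest set bit of x.)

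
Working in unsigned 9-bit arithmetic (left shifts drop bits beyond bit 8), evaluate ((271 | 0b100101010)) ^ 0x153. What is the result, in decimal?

271 = 100001111
0b100101010 = 100101010
→ | → 100101111 = 303
0x153 = 101010011
→ ^ → 001111100 = 124

124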